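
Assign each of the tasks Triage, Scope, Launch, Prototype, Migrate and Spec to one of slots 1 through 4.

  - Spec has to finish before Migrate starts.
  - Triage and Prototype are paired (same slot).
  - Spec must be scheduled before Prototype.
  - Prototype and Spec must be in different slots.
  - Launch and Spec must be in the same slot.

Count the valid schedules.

Splitting on Triage: it can be 2 (12), 3 (20), 4 (24). Listing each branch's schedules as (Scope, Launch, Prototype, Migrate, Spec):
Triage=2: (1,1,2,2,1) (1,1,2,3,1) (1,1,2,4,1) (2,1,2,2,1) (2,1,2,3,1) (2,1,2,4,1) (3,1,2,2,1) (3,1,2,3,1) (3,1,2,4,1) (4,1,2,2,1) (4,1,2,3,1) (4,1,2,4,1) — 12.
Triage=3: (1,1,3,2,1) (1,1,3,3,1) (1,1,3,4,1) (1,2,3,3,2) (1,2,3,4,2) (2,1,3,2,1) (2,1,3,3,1) (2,1,3,4,1) (2,2,3,3,2) (2,2,3,4,2) (3,1,3,2,1) (3,1,3,3,1) (3,1,3,4,1) (3,2,3,3,2) (3,2,3,4,2) (4,1,3,2,1) (4,1,3,3,1) (4,1,3,4,1) (4,2,3,3,2) (4,2,3,4,2) — 20.
Triage=4: (1,1,4,2,1) (1,1,4,3,1) (1,1,4,4,1) (1,2,4,3,2) (1,2,4,4,2) (1,3,4,4,3) (2,1,4,2,1) (2,1,4,3,1) (2,1,4,4,1) (2,2,4,3,2) (2,2,4,4,2) (2,3,4,4,3) (3,1,4,2,1) (3,1,4,3,1) (3,1,4,4,1) (3,2,4,3,2) (3,2,4,4,2) (3,3,4,4,3) (4,1,4,2,1) (4,1,4,3,1) (4,1,4,4,1) (4,2,4,3,2) (4,2,4,4,2) (4,3,4,4,3) — 24.
Summing: 12 + 20 + 24 = 56.

56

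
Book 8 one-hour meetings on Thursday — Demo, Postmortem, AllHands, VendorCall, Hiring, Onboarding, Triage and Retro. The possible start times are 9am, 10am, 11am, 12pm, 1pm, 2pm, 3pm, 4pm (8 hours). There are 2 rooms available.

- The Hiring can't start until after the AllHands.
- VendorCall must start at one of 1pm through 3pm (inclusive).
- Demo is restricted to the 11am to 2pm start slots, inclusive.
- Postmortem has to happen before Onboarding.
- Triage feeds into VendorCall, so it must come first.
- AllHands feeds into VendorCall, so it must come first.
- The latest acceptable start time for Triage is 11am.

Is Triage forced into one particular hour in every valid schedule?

No

Triage can be 9am (e.g. Postmortem=10am; Hiring=10am; AllHands=9am; Demo=11am; VendorCall=1pm; Triage=9am; Retro=12pm; Onboarding=11am) or 10am (e.g. Triage -> 10am; Hiring -> 10am; Onboarding -> 11am; Postmortem -> 9am; AllHands -> 9am; VendorCall -> 1pm; Demo -> 11am; Retro -> 12pm).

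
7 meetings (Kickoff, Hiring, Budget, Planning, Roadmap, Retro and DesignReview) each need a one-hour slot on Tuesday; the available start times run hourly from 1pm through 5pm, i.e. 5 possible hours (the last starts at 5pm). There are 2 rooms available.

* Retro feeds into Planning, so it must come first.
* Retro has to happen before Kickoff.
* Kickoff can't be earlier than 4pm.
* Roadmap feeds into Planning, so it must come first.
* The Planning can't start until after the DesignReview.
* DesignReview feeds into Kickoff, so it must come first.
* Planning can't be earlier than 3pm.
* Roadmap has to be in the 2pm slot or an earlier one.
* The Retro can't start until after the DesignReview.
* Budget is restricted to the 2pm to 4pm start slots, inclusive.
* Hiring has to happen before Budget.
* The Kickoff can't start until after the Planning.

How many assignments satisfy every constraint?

36

Splitting on Kickoff: it can be 4pm (6), 5pm (30). Listing each branch's schedules as (Hiring, Budget, Planning, Roadmap, Retro, DesignReview):
Kickoff=4pm: (1pm,3pm,3pm,2pm,2pm,1pm) (1pm,4pm,3pm,2pm,2pm,1pm) (2pm,3pm,3pm,1pm,2pm,1pm) (2pm,4pm,3pm,1pm,2pm,1pm) (3pm,4pm,3pm,1pm,2pm,1pm) (3pm,4pm,3pm,2pm,2pm,1pm) — 6.
Kickoff=5pm: (1pm,2pm,4pm,1pm,3pm,2pm) (1pm,2pm,4pm,2pm,3pm,1pm) (1pm,3pm,3pm,2pm,2pm,1pm) (1pm,3pm,4pm,1pm,3pm,2pm) (1pm,3pm,4pm,2pm,2pm,1pm) (1pm,3pm,4pm,2pm,3pm,1pm) (1pm,3pm,4pm,2pm,3pm,2pm) (1pm,4pm,3pm,2pm,2pm,1pm) (1pm,4pm,4pm,1pm,3pm,2pm) (1pm,4pm,4pm,2pm,2pm,1pm) (1pm,4pm,4pm,2pm,3pm,1pm) (1pm,4pm,4pm,2pm,3pm,2pm) (2pm,3pm,3pm,1pm,2pm,1pm) (2pm,3pm,4pm,1pm,2pm,1pm) (2pm,3pm,4pm,1pm,3pm,1pm) (2pm,3pm,4pm,1pm,3pm,2pm) (2pm,3pm,4pm,2pm,3pm,1pm) (2pm,4pm,3pm,1pm,2pm,1pm) (2pm,4pm,4pm,1pm,2pm,1pm) (2pm,4pm,4pm,1pm,3pm,1pm) (2pm,4pm,4pm,1pm,3pm,2pm) (2pm,4pm,4pm,2pm,3pm,1pm) (3pm,4pm,3pm,1pm,2pm,1pm) (3pm,4pm,3pm,2pm,2pm,1pm) (3pm,4pm,4pm,1pm,2pm,1pm) (3pm,4pm,4pm,1pm,3pm,1pm) (3pm,4pm,4pm,1pm,3pm,2pm) (3pm,4pm,4pm,2pm,2pm,1pm) (3pm,4pm,4pm,2pm,3pm,1pm) (3pm,4pm,4pm,2pm,3pm,2pm) — 30.
Summing: 6 + 30 = 36.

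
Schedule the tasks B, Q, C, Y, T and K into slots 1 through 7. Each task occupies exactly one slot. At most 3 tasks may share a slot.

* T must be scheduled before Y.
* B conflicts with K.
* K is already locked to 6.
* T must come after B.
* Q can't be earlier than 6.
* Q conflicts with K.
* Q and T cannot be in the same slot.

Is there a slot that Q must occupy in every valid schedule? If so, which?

Q's window is 6–7.
K is fixed at 6, and Q can't share a slot with K.
So Q must be 7.

7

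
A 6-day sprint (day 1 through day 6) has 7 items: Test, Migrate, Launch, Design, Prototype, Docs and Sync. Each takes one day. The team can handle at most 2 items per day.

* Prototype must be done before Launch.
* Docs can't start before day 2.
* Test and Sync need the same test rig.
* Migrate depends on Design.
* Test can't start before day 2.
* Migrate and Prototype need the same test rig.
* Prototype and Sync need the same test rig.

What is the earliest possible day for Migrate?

day 2

Precedence pushes Migrate to at least day 2.
Migrate at day 2 is achievable: Test in day 2; Migrate in day 2; Prototype in day 1; Docs in day 3; Launch in day 3; Sync in day 4; Design in day 1.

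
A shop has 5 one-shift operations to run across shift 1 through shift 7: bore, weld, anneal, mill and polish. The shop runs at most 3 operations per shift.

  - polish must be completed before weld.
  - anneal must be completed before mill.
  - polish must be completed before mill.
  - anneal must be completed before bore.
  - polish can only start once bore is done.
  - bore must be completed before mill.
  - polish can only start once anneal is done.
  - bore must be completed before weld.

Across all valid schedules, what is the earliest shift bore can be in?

Precedence pushes bore to at least shift 2; downstream work caps bore at shift 5.
bore at shift 2 is achievable: mill -> shift 4, weld -> shift 4, anneal -> shift 1, bore -> shift 2, polish -> shift 3.

shift 2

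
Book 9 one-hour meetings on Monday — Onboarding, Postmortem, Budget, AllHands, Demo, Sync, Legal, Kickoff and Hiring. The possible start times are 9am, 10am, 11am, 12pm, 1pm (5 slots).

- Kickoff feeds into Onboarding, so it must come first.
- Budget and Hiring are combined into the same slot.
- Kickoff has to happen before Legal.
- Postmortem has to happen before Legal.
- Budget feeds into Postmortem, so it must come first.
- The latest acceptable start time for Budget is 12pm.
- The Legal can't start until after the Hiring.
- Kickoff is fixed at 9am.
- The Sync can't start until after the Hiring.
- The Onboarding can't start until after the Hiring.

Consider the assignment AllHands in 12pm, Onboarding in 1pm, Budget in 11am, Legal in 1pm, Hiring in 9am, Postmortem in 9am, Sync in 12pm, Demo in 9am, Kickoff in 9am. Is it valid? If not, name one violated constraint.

No — it violates: Budget feeds into Postmortem, so it must come first

The Onboarding can't start until after the Hiring — holds.
Kickoff feeds into Onboarding, so it must come first — holds.
The Legal can't start until after the Hiring — holds.
The latest acceptable start time for Budget is 12pm — holds.
The Sync can't start until after the Hiring — holds.
Budget and Hiring are combined into the same slot — violated.
Budget feeds into Postmortem, so it must come first — violated.
Kickoff has to happen before Legal — holds.
Postmortem has to happen before Legal — holds.
Kickoff is fixed at 9am — holds.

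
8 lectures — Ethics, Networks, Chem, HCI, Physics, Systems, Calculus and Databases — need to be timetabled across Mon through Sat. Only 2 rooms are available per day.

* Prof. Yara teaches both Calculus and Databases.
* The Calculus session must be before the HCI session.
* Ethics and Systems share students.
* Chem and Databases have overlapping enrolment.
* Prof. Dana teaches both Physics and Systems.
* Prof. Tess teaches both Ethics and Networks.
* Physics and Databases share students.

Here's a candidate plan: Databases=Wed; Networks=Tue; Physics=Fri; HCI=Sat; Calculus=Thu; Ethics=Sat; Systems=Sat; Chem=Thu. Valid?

Chem and Databases have overlapping enrolment — holds.
Prof. Dana teaches both Physics and Systems — holds.
Only 2 rooms are available per day — violated.
The Calculus session must be before the HCI session — holds.
Ethics and Systems share students — violated.
Prof. Yara teaches both Calculus and Databases — holds.
Prof. Tess teaches both Ethics and Networks — holds.
Physics and Databases share students — holds.

No. Ethics and Systems share students is not satisfied.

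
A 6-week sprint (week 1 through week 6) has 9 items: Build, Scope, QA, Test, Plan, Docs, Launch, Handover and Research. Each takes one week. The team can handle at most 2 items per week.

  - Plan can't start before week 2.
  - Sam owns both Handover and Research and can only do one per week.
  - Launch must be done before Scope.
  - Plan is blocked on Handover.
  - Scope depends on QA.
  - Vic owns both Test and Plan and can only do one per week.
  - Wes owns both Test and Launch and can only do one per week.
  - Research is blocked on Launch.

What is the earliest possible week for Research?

Precedence pushes Research to at least week 2.
Research at week 2 is achievable: Docs=week 5, Build=week 3, Test=week 4, Plan=week 2, QA=week 3, Scope=week 4, Handover=week 1, Research=week 2, Launch=week 1.

week 2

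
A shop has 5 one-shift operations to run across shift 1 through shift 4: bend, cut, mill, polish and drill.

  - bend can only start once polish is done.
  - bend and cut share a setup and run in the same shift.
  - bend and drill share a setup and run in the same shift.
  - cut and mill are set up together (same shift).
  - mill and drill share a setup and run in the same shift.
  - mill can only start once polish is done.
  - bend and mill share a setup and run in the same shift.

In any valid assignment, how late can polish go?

shift 3

Downstream work caps polish at shift 3.
polish at shift 3 is achievable: drill=shift 4, cut=shift 4, mill=shift 4, polish=shift 3, bend=shift 4.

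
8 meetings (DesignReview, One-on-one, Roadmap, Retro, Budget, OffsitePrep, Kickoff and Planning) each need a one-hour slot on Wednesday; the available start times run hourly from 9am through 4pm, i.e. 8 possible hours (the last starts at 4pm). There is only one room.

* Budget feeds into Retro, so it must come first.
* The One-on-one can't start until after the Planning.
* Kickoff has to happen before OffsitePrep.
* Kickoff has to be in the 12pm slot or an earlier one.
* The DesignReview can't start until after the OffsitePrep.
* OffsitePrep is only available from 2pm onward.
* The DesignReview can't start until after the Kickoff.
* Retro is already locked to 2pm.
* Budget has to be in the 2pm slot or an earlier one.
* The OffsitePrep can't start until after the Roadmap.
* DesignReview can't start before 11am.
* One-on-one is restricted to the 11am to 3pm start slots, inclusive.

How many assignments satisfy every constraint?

Splitting on One-on-one: it can be 11am (8), 12pm (12), 1pm (24). Listing each branch's schedules as (DesignReview, Roadmap, Retro, Budget, OffsitePrep, Kickoff, Planning):
One-on-one=11am: (4pm,9am,2pm,1pm,3pm,12pm,10am) (4pm,10am,2pm,1pm,3pm,12pm,9am) (4pm,12pm,2pm,1pm,3pm,9am,10am) (4pm,12pm,2pm,1pm,3pm,10am,9am) (4pm,1pm,2pm,9am,3pm,12pm,10am) (4pm,1pm,2pm,10am,3pm,12pm,9am) (4pm,1pm,2pm,12pm,3pm,9am,10am) (4pm,1pm,2pm,12pm,3pm,10am,9am) — 8.
One-on-one=12pm: (4pm,9am,2pm,1pm,3pm,10am,11am) (4pm,9am,2pm,1pm,3pm,11am,10am) (4pm,10am,2pm,1pm,3pm,9am,11am) (4pm,10am,2pm,1pm,3pm,11am,9am) (4pm,11am,2pm,1pm,3pm,9am,10am) (4pm,11am,2pm,1pm,3pm,10am,9am) (4pm,1pm,2pm,9am,3pm,10am,11am) (4pm,1pm,2pm,9am,3pm,11am,10am) (4pm,1pm,2pm,10am,3pm,9am,11am) (4pm,1pm,2pm,10am,3pm,11am,9am) (4pm,1pm,2pm,11am,3pm,9am,10am) (4pm,1pm,2pm,11am,3pm,10am,9am) — 12.
One-on-one=1pm: (4pm,9am,2pm,10am,3pm,11am,12pm) (4pm,9am,2pm,10am,3pm,12pm,11am) (4pm,9am,2pm,11am,3pm,10am,12pm) (4pm,9am,2pm,11am,3pm,12pm,10am) (4pm,9am,2pm,12pm,3pm,10am,11am) (4pm,9am,2pm,12pm,3pm,11am,10am) (4pm,10am,2pm,9am,3pm,11am,12pm) (4pm,10am,2pm,9am,3pm,12pm,11am) (4pm,10am,2pm,11am,3pm,9am,12pm) (4pm,10am,2pm,11am,3pm,12pm,9am) (4pm,10am,2pm,12pm,3pm,9am,11am) (4pm,10am,2pm,12pm,3pm,11am,9am) (4pm,11am,2pm,9am,3pm,10am,12pm) (4pm,11am,2pm,9am,3pm,12pm,10am) (4pm,11am,2pm,10am,3pm,9am,12pm) (4pm,11am,2pm,10am,3pm,12pm,9am) (4pm,11am,2pm,12pm,3pm,9am,10am) (4pm,11am,2pm,12pm,3pm,10am,9am) (4pm,12pm,2pm,9am,3pm,10am,11am) (4pm,12pm,2pm,9am,3pm,11am,10am) (4pm,12pm,2pm,10am,3pm,9am,11am) (4pm,12pm,2pm,10am,3pm,11am,9am) (4pm,12pm,2pm,11am,3pm,9am,10am) (4pm,12pm,2pm,11am,3pm,10am,9am) — 24.
Summing: 8 + 12 + 24 = 44.

44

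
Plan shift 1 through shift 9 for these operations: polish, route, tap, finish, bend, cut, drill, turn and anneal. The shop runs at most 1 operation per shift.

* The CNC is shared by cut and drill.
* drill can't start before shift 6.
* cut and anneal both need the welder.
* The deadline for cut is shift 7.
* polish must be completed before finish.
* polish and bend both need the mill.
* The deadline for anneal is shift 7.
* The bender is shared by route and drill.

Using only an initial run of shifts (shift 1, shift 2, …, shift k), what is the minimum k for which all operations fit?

9 shifts

The precedence chain requires at least 2 distinct shifts.
With at most 1 per shift and 9 operations, at least 9 shifts are needed.
drill can't be placed before shift 6, so the schedule must run through at least shift 6.
9 works (last occupied shift: shift 9): for example drill -> shift 6, cut -> shift 1, anneal -> shift 2, bend -> shift 8, finish -> shift 4, tap -> shift 7, polish -> shift 3, turn -> shift 9, route -> shift 5.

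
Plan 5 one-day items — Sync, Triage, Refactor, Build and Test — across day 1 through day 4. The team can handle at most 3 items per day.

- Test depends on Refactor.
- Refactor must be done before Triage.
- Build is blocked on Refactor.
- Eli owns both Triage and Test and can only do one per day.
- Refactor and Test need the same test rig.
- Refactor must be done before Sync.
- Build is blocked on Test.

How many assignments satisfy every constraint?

20

Splitting on Sync: it can be day 2 (6), day 3 (7), day 4 (7). Listing each branch's schedules as (Triage, Refactor, Build, Test) by day number:
Sync=day 2: (2,1,4,3) (3,1,3,2) (3,1,4,2) (4,1,3,2) (4,1,4,2) (4,1,4,3) — 6.
Sync=day 3: (2,1,4,3) (3,1,3,2) (3,1,4,2) (4,1,3,2) (4,1,4,2) (4,1,4,3) (4,2,4,3) — 7.
Sync=day 4: (2,1,4,3) (3,1,3,2) (3,1,4,2) (4,1,3,2) (4,1,4,2) (4,1,4,3) (4,2,4,3) — 7.
Summing: 6 + 7 + 7 = 20.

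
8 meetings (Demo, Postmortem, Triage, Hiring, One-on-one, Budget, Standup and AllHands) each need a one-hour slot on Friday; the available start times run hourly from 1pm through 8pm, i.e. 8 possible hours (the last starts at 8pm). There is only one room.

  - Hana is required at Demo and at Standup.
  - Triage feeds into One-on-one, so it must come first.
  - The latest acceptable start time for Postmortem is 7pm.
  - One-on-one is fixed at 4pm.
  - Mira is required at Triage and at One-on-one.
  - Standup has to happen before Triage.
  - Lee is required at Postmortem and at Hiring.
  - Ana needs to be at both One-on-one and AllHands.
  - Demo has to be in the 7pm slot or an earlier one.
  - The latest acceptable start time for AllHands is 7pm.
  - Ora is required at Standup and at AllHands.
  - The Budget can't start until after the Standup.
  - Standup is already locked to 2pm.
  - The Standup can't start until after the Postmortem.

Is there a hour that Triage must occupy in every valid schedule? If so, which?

Standup is fixed at 2pm and must come before Triage, so Triage is at least 3pm.
One-on-one is fixed at 4pm and must come after Triage, so Triage is at most 3pm.
So Triage must be 3pm.

3pm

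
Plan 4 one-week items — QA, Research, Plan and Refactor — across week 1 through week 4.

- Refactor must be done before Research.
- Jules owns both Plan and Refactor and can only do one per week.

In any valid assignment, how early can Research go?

Precedence pushes Research to at least week 2.
Research at week 2 is achievable: Refactor in week 1, Research in week 2, Plan in week 2, QA in week 1.

week 2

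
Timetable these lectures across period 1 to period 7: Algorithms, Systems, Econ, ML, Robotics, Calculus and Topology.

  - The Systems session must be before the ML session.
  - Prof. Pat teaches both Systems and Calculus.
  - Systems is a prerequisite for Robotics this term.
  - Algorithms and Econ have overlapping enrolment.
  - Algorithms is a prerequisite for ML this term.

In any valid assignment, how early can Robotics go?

period 2

Precedence pushes Robotics to at least period 2.
Robotics at period 2 is achievable: Econ=period 2, ML=period 2, Calculus=period 2, Algorithms=period 1, Systems=period 1, Robotics=period 2, Topology=period 1.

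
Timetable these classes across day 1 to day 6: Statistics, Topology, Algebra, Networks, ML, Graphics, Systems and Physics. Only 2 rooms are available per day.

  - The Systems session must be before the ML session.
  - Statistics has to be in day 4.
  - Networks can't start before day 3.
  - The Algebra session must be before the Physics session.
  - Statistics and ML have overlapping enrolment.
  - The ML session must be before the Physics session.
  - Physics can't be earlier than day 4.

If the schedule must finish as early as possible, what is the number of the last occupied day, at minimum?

4

The precedence chain requires at least 3 distinct days.
With at most 2 per day and 8 classes, at least 4 days are needed.
Statistics can't be placed before day 4, so the schedule must run through at least day 4.
4 works (last occupied day: day 4): for example ML in day 2; Topology in day 2; Statistics in day 4; Physics in day 4; Systems in day 1; Graphics in day 3; Networks in day 3; Algebra in day 1.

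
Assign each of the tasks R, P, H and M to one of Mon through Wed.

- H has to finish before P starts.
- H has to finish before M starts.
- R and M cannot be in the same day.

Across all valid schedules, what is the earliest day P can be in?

Precedence pushes P to at least Tue.
P at Tue is achievable: R=Mon, H=Mon, M=Tue, P=Tue.

Tue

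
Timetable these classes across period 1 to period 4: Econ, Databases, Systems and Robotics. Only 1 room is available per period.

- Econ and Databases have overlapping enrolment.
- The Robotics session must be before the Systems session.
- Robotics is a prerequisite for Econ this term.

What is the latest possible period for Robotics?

Downstream work caps Robotics at period 3.
Robotics at period 2 is achievable: Databases in period 1, Econ in period 3, Systems in period 4, Robotics in period 2.
Nothing later works — the conflict and capacity constraints rule out every period after period 2.

period 2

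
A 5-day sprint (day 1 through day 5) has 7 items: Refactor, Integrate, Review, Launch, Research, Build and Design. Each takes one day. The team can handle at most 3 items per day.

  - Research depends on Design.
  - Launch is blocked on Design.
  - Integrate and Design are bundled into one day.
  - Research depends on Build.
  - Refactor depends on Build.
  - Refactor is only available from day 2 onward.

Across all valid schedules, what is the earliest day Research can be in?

Precedence pushes Research to at least day 2.
Research at day 2 is achievable: Integrate=day 1; Launch=day 2; Design=day 1; Review=day 3; Build=day 1; Refactor=day 2; Research=day 2.

day 2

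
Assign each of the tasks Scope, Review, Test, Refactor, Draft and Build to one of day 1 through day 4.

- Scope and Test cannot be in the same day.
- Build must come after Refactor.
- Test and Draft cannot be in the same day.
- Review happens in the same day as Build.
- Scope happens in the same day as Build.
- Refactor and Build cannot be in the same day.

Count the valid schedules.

Splitting on Scope: it can be day 2 (9), day 3 (18), day 4 (27). Listing each branch's schedules as (Review, Test, Refactor, Draft, Build) by day number:
Scope=day 2: (2,1,1,2,2) (2,1,1,3,2) (2,1,1,4,2) (2,3,1,1,2) (2,3,1,2,2) (2,3,1,4,2) (2,4,1,1,2) (2,4,1,2,2) (2,4,1,3,2) — 9.
Scope=day 3: (3,1,1,2,3) (3,1,1,3,3) (3,1,1,4,3) (3,1,2,2,3) (3,1,2,3,3) (3,1,2,4,3) (3,2,1,1,3) (3,2,1,3,3) (3,2,1,4,3) (3,2,2,1,3) (3,2,2,3,3) (3,2,2,4,3) (3,4,1,1,3) (3,4,1,2,3) (3,4,1,3,3) (3,4,2,1,3) (3,4,2,2,3) (3,4,2,3,3) — 18.
Scope=day 4: (4,1,1,2,4) (4,1,1,3,4) (4,1,1,4,4) (4,1,2,2,4) (4,1,2,3,4) (4,1,2,4,4) (4,1,3,2,4) (4,1,3,3,4) (4,1,3,4,4) (4,2,1,1,4) (4,2,1,3,4) (4,2,1,4,4) (4,2,2,1,4) (4,2,2,3,4) (4,2,2,4,4) (4,2,3,1,4) (4,2,3,3,4) (4,2,3,4,4) (4,3,1,1,4) (4,3,1,2,4) (4,3,1,4,4) (4,3,2,1,4) (4,3,2,2,4) (4,3,2,4,4) (4,3,3,1,4) (4,3,3,2,4) (4,3,3,4,4) — 27.
Summing: 9 + 18 + 27 = 54.

54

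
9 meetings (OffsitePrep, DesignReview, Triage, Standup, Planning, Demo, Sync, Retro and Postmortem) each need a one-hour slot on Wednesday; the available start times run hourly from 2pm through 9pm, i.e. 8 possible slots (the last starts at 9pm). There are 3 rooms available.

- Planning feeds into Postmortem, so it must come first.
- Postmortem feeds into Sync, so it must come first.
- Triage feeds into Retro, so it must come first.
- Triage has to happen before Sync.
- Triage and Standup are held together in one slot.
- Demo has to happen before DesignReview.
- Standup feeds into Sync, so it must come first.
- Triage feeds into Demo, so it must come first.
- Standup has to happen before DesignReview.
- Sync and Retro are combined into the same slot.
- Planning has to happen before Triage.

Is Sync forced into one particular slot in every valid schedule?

No

Sync can be 4pm (e.g. Planning in 2pm, Demo in 4pm, Retro in 4pm, Triage in 3pm, Standup in 3pm, Postmortem in 3pm, OffsitePrep in 2pm, DesignReview in 5pm, Sync in 4pm) or 5pm (e.g. Standup=3pm, Triage=3pm, Postmortem=3pm, DesignReview=5pm, Sync=5pm, Retro=5pm, OffsitePrep=2pm, Demo=4pm, Planning=2pm).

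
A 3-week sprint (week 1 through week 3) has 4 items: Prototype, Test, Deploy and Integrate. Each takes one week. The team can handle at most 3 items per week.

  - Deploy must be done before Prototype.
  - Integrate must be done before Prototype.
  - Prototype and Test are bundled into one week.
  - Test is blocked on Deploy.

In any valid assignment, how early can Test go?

week 2

Precedence pushes Test to at least week 2.
Test at week 2 is achievable: Prototype -> week 2; Test -> week 2; Integrate -> week 1; Deploy -> week 1.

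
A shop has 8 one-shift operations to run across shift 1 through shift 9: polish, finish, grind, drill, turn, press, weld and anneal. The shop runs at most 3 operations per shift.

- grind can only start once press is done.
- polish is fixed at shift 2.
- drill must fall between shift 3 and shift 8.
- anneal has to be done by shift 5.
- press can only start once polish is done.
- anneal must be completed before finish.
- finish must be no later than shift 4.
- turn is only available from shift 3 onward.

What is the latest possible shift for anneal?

shift 3

Anneal's own window allows nothing later than shift 5; downstream work caps anneal at shift 3.
anneal at shift 3 is achievable: weld in shift 1, polish in shift 2, grind in shift 5, turn in shift 3, anneal in shift 3, finish in shift 4, press in shift 4, drill in shift 3.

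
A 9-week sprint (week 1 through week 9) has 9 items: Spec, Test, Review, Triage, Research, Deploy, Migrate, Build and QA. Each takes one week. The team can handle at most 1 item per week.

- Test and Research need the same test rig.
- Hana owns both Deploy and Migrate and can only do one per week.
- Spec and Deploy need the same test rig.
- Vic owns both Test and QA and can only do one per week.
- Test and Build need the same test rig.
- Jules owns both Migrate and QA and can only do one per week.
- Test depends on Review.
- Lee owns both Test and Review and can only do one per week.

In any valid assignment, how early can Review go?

week 1

Downstream work caps Review at week 8.
Review at week 1 is achievable: Deploy -> week 6; Spec -> week 3; Build -> week 8; Test -> week 2; Triage -> week 4; Migrate -> week 7; QA -> week 9; Research -> week 5; Review -> week 1.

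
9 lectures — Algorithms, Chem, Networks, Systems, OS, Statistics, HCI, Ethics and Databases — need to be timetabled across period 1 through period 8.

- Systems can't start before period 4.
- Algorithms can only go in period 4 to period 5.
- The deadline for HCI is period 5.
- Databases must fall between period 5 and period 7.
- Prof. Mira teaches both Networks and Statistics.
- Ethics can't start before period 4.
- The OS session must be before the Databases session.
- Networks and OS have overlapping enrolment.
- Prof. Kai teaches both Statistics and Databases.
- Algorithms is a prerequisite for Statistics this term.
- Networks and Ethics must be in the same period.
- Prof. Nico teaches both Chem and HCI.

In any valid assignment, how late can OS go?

Downstream work caps OS at period 6.
OS at period 6 is achievable: Systems -> period 4; HCI -> period 1; Algorithms -> period 4; OS -> period 6; Statistics -> period 5; Databases -> period 7; Networks -> period 4; Ethics -> period 4; Chem -> period 2.

period 6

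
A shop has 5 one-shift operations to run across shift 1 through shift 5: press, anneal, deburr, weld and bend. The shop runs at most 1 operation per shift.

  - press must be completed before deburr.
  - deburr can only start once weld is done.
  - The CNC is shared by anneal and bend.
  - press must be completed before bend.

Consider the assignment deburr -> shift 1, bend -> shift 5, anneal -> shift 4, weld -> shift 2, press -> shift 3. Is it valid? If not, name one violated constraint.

The CNC is shared by anneal and bend — holds.
press must be completed before deburr — violated.
press must be completed before bend — holds.
deburr can only start once weld is done — violated.
The shop runs at most 1 operation per shift — holds.

No — it violates: press must be completed before deburr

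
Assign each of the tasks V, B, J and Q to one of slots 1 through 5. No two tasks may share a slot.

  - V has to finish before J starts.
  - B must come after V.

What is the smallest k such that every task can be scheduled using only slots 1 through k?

The precedence chain requires at least 2 distinct slots.
With at most 1 per slot and 4 tasks, at least 4 slots are needed.
4 works (last occupied slot: 4): for example Q in 4, J in 3, B in 2, V in 1.

4 slots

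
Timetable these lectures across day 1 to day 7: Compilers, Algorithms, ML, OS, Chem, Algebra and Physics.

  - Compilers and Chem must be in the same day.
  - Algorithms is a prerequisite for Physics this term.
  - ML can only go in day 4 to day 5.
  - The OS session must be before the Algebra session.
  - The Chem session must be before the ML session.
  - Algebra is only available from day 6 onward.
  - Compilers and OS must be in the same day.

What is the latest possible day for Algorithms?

Downstream work caps Algorithms at day 6.
Algorithms at day 6 is achievable: Algebra in day 6, ML in day 4, Compilers in day 1, Algorithms in day 6, Chem in day 1, Physics in day 7, OS in day 1.

day 6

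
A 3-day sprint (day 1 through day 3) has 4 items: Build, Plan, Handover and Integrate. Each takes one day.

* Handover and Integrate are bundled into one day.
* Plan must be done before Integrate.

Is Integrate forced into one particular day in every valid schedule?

Integrate can be day 2 (e.g. Integrate in day 2, Build in day 1, Plan in day 1, Handover in day 2) or day 3 (e.g. Build in day 1, Integrate in day 3, Plan in day 1, Handover in day 3).

No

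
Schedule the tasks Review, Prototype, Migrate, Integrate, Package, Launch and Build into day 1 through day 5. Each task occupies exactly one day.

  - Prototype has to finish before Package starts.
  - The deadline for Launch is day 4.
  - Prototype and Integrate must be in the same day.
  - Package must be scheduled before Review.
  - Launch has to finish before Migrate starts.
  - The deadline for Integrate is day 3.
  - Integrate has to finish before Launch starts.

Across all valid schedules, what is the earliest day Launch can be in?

Precedence pushes Launch to at least day 2; Launch's own window allows nothing later than day 4.
Launch at day 2 is achievable: Integrate=day 1, Prototype=day 1, Launch=day 2, Build=day 1, Review=day 3, Migrate=day 3, Package=day 2.

day 2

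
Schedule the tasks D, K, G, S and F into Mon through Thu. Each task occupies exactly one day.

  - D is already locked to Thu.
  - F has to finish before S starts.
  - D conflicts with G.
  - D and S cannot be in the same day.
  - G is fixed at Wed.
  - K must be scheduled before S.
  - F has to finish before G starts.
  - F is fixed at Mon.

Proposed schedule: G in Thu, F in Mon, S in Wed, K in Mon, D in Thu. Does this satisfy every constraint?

No. D conflicts with G is not satisfied.

F has to finish before G starts — holds.
F has to finish before S starts — holds.
K must be scheduled before S — holds.
D and S cannot be in the same day — holds.
G is fixed at Wed — violated.
D is already locked to Thu — holds.
D conflicts with G — violated.
F is fixed at Mon — holds.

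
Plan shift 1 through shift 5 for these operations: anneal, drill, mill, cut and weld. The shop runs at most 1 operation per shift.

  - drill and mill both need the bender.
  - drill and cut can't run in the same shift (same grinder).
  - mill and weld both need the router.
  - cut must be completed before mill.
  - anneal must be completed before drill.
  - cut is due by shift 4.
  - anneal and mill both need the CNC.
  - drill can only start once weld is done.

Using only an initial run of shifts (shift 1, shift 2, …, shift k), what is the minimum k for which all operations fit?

The precedence chain requires at least 2 distinct shifts.
With at most 1 per shift and 5 operations, at least 5 shifts are needed.
5 works (last occupied shift: shift 5): for example cut in shift 1, drill in shift 4, weld in shift 3, mill in shift 5, anneal in shift 2.

5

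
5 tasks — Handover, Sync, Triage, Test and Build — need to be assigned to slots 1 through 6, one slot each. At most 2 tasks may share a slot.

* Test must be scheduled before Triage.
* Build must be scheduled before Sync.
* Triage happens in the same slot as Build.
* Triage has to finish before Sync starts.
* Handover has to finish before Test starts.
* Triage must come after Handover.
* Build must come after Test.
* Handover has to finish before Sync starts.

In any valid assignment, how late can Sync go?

6

Precedence pushes Sync to at least 4.
Sync at 6 is achievable: Handover -> 1; Build -> 3; Sync -> 6; Triage -> 3; Test -> 2.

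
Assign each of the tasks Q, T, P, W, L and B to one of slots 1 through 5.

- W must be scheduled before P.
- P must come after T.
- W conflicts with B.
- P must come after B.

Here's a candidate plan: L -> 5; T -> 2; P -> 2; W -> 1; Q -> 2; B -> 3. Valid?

Invalid. P must come after B.

P must come after T — violated.
W conflicts with B — holds.
W must be scheduled before P — holds.
P must come after B — violated.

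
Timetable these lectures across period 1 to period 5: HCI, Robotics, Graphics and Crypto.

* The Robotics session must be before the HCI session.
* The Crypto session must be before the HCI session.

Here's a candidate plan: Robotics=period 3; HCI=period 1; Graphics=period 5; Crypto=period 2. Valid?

Invalid. The Robotics session must be before the HCI session.

The Robotics session must be before the HCI session — violated.
The Crypto session must be before the HCI session — violated.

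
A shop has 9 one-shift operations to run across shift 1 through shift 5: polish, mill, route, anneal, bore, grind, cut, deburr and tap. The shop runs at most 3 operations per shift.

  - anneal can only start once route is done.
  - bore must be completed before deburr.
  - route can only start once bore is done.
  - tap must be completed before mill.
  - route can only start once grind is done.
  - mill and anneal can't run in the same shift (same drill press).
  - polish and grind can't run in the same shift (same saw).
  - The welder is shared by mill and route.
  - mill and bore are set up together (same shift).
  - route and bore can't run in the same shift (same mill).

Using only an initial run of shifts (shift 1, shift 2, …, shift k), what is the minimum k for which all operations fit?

The precedence chain requires at least 4 distinct shifts.
With at most 3 per shift and 9 operations, at least 3 shifts are needed.
4 works (last occupied shift: shift 4): for example grind in shift 1; polish in shift 2; tap in shift 1; deburr in shift 3; mill in shift 2; anneal in shift 4; bore in shift 2; route in shift 3; cut in shift 1.

4 shifts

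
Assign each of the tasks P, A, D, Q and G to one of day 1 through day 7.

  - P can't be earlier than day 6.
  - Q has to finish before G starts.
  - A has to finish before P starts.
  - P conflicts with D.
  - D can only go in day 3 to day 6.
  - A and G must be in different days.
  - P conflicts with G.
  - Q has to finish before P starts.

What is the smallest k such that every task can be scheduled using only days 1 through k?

The precedence chain requires at least 2 distinct days.
P can't be placed before day 6, so the schedule must run through at least day 6.
6 works (last occupied day: day 6): for example Q=day 1, G=day 2, A=day 1, P=day 6, D=day 3.

6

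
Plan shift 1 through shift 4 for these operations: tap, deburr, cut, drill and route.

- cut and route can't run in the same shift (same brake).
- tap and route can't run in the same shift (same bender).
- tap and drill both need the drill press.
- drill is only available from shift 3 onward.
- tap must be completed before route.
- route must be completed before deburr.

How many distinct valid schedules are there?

24

Splitting on tap: it can be shift 1 (18), shift 2 (6). Listing each branch's schedules as (deburr, cut, drill, route) by shift number:
tap=shift 1: (3,1,3,2) (3,1,4,2) (3,3,3,2) (3,3,4,2) (3,4,3,2) (3,4,4,2) (4,1,3,2) (4,1,3,3) (4,1,4,2) (4,1,4,3) (4,2,3,3) (4,2,4,3) (4,3,3,2) (4,3,4,2) (4,4,3,2) (4,4,3,3) (4,4,4,2) (4,4,4,3) — 18.
tap=shift 2: (4,1,3,3) (4,1,4,3) (4,2,3,3) (4,2,4,3) (4,4,3,3) (4,4,4,3) — 6.
Summing: 18 + 6 = 24.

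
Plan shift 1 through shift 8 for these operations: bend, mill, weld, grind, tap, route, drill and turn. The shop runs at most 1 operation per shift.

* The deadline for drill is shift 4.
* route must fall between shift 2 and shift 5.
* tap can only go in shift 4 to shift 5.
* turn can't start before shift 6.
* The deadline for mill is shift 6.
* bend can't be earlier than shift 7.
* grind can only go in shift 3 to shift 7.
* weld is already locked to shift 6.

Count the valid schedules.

30

Splitting on bend: it can be shift 7 (15), shift 8 (15). Listing each branch's schedules as (mill, weld, grind, tap, route, drill, turn) by shift number:
bend=shift 7: (1,6,3,4,5,2,8) (1,6,3,5,2,4,8) (1,6,3,5,4,2,8) (1,6,4,5,2,3,8) (1,6,4,5,3,2,8) (1,6,5,4,2,3,8) (1,6,5,4,3,2,8) (2,6,3,4,5,1,8) (2,6,3,5,4,1,8) (2,6,4,5,3,1,8) (2,6,5,4,3,1,8) (3,6,4,5,2,1,8) (3,6,5,4,2,1,8) (4,6,3,5,2,1,8) (5,6,3,4,2,1,8) — 15.
bend=shift 8: (1,6,3,4,5,2,7) (1,6,3,5,2,4,7) (1,6,3,5,4,2,7) (1,6,4,5,2,3,7) (1,6,4,5,3,2,7) (1,6,5,4,2,3,7) (1,6,5,4,3,2,7) (2,6,3,4,5,1,7) (2,6,3,5,4,1,7) (2,6,4,5,3,1,7) (2,6,5,4,3,1,7) (3,6,4,5,2,1,7) (3,6,5,4,2,1,7) (4,6,3,5,2,1,7) (5,6,3,4,2,1,7) — 15.
Summing: 15 + 15 = 30.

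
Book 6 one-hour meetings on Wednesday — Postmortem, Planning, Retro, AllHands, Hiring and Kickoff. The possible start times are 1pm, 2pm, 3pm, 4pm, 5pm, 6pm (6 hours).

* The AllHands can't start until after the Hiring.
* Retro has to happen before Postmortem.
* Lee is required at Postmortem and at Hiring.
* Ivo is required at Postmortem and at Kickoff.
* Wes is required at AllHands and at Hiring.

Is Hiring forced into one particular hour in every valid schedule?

Hiring can be 1pm (e.g. Postmortem=2pm, Planning=1pm, Kickoff=1pm, Retro=1pm, Hiring=1pm, AllHands=2pm) or 2pm (e.g. AllHands -> 3pm, Kickoff -> 1pm, Planning -> 1pm, Retro -> 1pm, Hiring -> 2pm, Postmortem -> 3pm).

No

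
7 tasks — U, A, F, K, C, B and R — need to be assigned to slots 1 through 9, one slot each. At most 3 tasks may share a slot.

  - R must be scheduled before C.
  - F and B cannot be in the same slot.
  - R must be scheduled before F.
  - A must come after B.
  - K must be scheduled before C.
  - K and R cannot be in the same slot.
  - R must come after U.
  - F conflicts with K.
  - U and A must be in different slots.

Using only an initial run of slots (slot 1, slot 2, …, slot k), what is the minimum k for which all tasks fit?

The precedence chain requires at least 3 distinct slots.
With at most 3 per slot and 7 tasks, at least 3 slots are needed.
3 works (last occupied slot: 3): for example K -> 1; C -> 3; F -> 3; R -> 2; B -> 1; A -> 2; U -> 1.

3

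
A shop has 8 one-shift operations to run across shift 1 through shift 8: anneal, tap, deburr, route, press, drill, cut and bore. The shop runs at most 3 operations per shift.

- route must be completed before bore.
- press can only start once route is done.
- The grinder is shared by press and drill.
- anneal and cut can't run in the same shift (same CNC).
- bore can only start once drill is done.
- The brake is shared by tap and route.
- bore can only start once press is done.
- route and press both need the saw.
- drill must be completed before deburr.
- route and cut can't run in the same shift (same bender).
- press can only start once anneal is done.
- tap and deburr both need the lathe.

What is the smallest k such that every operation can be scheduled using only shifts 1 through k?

The precedence chain requires at least 3 distinct shifts.
With at most 3 per shift and 8 operations, at least 3 shifts are needed.
3 works (last occupied shift: shift 3): for example press=shift 2; cut=shift 2; deburr=shift 2; anneal=shift 1; drill=shift 1; tap=shift 3; route=shift 1; bore=shift 3.

3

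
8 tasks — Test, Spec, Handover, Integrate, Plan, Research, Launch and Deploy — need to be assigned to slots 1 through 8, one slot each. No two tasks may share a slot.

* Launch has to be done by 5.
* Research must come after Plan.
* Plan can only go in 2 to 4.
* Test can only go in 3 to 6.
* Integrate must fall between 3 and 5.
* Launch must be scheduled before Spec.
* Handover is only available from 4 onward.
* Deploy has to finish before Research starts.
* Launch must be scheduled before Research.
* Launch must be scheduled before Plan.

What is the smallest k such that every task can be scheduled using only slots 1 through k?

8 slots

The precedence chain requires at least 3 distinct slots.
With at most 1 per slot and 8 tasks, at least 8 slots are needed.
Handover can't be placed before 4, so the schedule must run through at least slot 4.
8 works (last occupied slot: 8): for example Handover=5, Test=4, Research=7, Spec=8, Deploy=6, Launch=1, Integrate=3, Plan=2.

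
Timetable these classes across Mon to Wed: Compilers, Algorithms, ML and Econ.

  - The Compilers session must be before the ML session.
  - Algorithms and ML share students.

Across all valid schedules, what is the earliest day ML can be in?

Precedence pushes ML to at least Tue.
ML at Tue is achievable: Algorithms in Mon, Compilers in Mon, ML in Tue, Econ in Mon.

Tue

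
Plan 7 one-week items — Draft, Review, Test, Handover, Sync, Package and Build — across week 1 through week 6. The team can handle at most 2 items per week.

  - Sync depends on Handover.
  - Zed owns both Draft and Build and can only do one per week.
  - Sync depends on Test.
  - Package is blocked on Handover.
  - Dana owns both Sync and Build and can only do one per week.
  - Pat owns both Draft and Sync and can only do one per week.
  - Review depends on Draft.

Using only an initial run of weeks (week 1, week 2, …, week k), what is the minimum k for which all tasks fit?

The precedence chain requires at least 2 distinct weeks.
With at most 2 per week and 7 tasks, at least 4 weeks are needed.
4 works (last occupied week: week 4): for example Handover in week 1, Test in week 1, Draft in week 3, Review in week 4, Sync in week 2, Package in week 2, Build in week 4.

4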